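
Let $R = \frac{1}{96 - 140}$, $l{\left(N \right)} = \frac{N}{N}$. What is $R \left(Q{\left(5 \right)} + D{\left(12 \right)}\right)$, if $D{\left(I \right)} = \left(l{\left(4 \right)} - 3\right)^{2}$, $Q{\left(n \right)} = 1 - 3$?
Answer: $- \frac{1}{22} \approx -0.045455$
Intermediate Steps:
$l{\left(N \right)} = 1$
$Q{\left(n \right)} = -2$ ($Q{\left(n \right)} = 1 - 3 = -2$)
$D{\left(I \right)} = 4$ ($D{\left(I \right)} = \left(1 - 3\right)^{2} = \left(-2\right)^{2} = 4$)
$R = - \frac{1}{44}$ ($R = \frac{1}{-44} = - \frac{1}{44} \approx -0.022727$)
$R \left(Q{\left(5 \right)} + D{\left(12 \right)}\right) = - \frac{-2 + 4}{44} = \left(- \frac{1}{44}\right) 2 = - \frac{1}{22}$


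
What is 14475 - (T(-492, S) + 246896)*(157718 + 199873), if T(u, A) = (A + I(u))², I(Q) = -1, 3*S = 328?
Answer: -277453502308/3 ≈ -9.2485e+10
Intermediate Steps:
S = 328/3 (S = (⅓)*328 = 328/3 ≈ 109.33)
T(u, A) = (-1 + A)² (T(u, A) = (A - 1)² = (-1 + A)²)
14475 - (T(-492, S) + 246896)*(157718 + 199873) = 14475 - ((-1 + 328/3)² + 246896)*(157718 + 199873) = 14475 - ((325/3)² + 246896)*357591 = 14475 - (105625/9 + 246896)*357591 = 14475 - 2327689*357591/9 = 14475 - 1*277453545733/3 = 14475 - 277453545733/3 = -277453502308/3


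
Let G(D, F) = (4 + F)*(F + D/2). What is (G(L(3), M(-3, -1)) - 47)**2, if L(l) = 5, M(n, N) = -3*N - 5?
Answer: 2116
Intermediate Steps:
M(n, N) = -5 - 3*N
G(D, F) = (4 + F)*(F + D/2) (G(D, F) = (4 + F)*(F + D*(1/2)) = (4 + F)*(F + D/2))
(G(L(3), M(-3, -1)) - 47)**2 = (((-5 - 3*(-1))**2 + 2*5 + 4*(-5 - 3*(-1)) + (1/2)*5*(-5 - 3*(-1))) - 47)**2 = (((-5 + 3)**2 + 10 + 4*(-5 + 3) + (1/2)*5*(-5 + 3)) - 47)**2 = (((-2)**2 + 10 + 4*(-2) + (1/2)*5*(-2)) - 47)**2 = ((4 + 10 - 8 - 5) - 47)**2 = (1 - 47)**2 = (-46)**2 = 2116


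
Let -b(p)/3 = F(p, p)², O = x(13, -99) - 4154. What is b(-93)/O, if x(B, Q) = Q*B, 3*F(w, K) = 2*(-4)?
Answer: 64/16323 ≈ 0.0039208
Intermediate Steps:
F(w, K) = -8/3 (F(w, K) = (2*(-4))/3 = (⅓)*(-8) = -8/3)
x(B, Q) = B*Q
O = -5441 (O = 13*(-99) - 4154 = -1287 - 4154 = -5441)
b(p) = -64/3 (b(p) = -3*(-8/3)² = -3*64/9 = -64/3)
b(-93)/O = -64/3/(-5441) = -64/3*(-1/5441) = 64/16323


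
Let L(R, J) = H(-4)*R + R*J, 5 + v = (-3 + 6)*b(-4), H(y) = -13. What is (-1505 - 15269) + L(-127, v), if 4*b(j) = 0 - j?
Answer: -14869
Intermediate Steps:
b(j) = -j/4 (b(j) = (0 - j)/4 = (-j)/4 = -j/4)
v = -2 (v = -5 + (-3 + 6)*(-¼*(-4)) = -5 + 3*1 = -5 + 3 = -2)
L(R, J) = -13*R + J*R (L(R, J) = -13*R + R*J = -13*R + J*R)
(-1505 - 15269) + L(-127, v) = (-1505 - 15269) - 127*(-13 - 2) = -16774 - 127*(-15) = -16774 + 1905 = -14869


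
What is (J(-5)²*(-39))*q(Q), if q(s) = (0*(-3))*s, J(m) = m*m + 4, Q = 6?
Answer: 0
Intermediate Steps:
J(m) = 4 + m² (J(m) = m² + 4 = 4 + m²)
q(s) = 0 (q(s) = 0*s = 0)
(J(-5)²*(-39))*q(Q) = ((4 + (-5)²)²*(-39))*0 = ((4 + 25)²*(-39))*0 = (29²*(-39))*0 = (841*(-39))*0 = -32799*0 = 0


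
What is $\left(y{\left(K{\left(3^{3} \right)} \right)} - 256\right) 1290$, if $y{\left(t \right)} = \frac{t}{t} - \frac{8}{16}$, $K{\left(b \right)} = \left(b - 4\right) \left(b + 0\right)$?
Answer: $-329595$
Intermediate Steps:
$K{\left(b \right)} = b \left(-4 + b\right)$ ($K{\left(b \right)} = \left(-4 + b\right) b = b \left(-4 + b\right)$)
$y{\left(t \right)} = \frac{1}{2}$ ($y{\left(t \right)} = 1 - \frac{1}{2} = \frac{1}{2}$)
$\left(y{\left(K{\left(3^{3} \right)} \right)} - 256\right) 1290 = \left(\frac{1}{2} - 256\right) 1290 = \left(- \frac{511}{2}\right) 1290 = -329595$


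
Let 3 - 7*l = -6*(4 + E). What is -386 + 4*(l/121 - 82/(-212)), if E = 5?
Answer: -17246388/44891 ≈ -384.18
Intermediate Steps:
l = 57/7 (l = 3/7 - (-6)*(4 + 5)/7 = 3/7 - (-6)*9/7 = 3/7 - ⅐*(-54) = 3/7 + 54/7 = 57/7 ≈ 8.1429)
-386 + 4*(l/121 - 82/(-212)) = -386 + 4*((57/7)/121 - 82/(-212)) = -386 + 4*((57/7)*(1/121) - 82*(-1/212)) = -386 + 4*(57/847 + 41/106) = -386 + 4*(40769/89782) = -386 + 81538/44891 = -17246388/44891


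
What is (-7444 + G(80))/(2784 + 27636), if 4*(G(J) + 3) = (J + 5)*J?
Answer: -5747/30420 ≈ -0.18892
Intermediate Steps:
G(J) = -3 + J*(5 + J)/4 (G(J) = -3 + ((J + 5)*J)/4 = -3 + ((5 + J)*J)/4 = -3 + (J*(5 + J))/4 = -3 + J*(5 + J)/4)
(-7444 + G(80))/(2784 + 27636) = (-7444 + (-3 + (¼)*80² + (5/4)*80))/(2784 + 27636) = (-7444 + (-3 + (¼)*6400 + 100))/30420 = (-7444 + (-3 + 1600 + 100))*(1/30420) = (-7444 + 1697)*(1/30420) = -5747*1/30420 = -5747/30420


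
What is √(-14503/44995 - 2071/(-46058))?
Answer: I*√1191192519318606590/2072379710 ≈ 0.52665*I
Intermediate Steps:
√(-14503/44995 - 2071/(-46058)) = √(-14503*1/44995 - 2071*(-1/46058)) = √(-14503/44995 + 2071/46058) = √(-574794529/2072379710) = I*√1191192519318606590/2072379710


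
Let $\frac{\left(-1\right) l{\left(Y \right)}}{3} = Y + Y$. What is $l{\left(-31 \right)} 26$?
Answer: $4836$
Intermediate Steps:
$l{\left(Y \right)} = - 6 Y$ ($l{\left(Y \right)} = - 3 \left(Y + Y\right) = - 3 \cdot 2 Y = - 6 Y$)
$l{\left(-31 \right)} 26 = \left(-6\right) \left(-31\right) 26 = 186 \cdot 26 = 4836$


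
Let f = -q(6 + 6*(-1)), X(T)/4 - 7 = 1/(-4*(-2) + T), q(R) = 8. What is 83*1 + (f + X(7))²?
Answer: 111091/225 ≈ 493.74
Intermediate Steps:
X(T) = 28 + 4/(8 + T) (X(T) = 28 + 4/(-4*(-2) + T) = 28 + 4/(8 + T))
f = -8 (f = -1*8 = -8)
83*1 + (f + X(7))² = 83*1 + (-8 + 4*(57 + 7*7)/(8 + 7))² = 83 + (-8 + 4*(57 + 49)/15)² = 83 + (-8 + 4*(1/15)*106)² = 83 + (-8 + 424/15)² = 83 + (304/15)² = 83 + 92416/225 = 111091/225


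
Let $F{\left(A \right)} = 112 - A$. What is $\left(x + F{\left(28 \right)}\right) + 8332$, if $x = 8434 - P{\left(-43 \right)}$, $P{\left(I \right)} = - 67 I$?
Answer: $13969$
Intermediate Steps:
$x = 5553$ ($x = 8434 - \left(-67\right) \left(-43\right) = 8434 - 2881 = 5553$)
$\left(x + F{\left(28 \right)}\right) + 8332 = \left(5553 + \left(112 - 28\right)\right) + 8332 = \left(5553 + 84\right) + 8332 = 5637 + 8332 = 13969$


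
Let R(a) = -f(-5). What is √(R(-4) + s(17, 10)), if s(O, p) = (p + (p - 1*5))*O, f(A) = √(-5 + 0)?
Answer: √(255 - I*√5) ≈ 15.969 - 0.07001*I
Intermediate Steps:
f(A) = I*√5 (f(A) = √(-5) = I*√5)
R(a) = -I*√5
s(O, p) = O*(-5 + 2*p) (s(O, p) = (p + (p - 5))*O = (p + (-5 + p))*O = (-5 + 2*p)*O = O*(-5 + 2*p))
√(R(-4) + s(17, 10)) = √(-I*√5 + 17*(-5 + 2*10)) = √(-I*√5 + 17*(-5 + 20)) = √(-I*√5 + 17*15) = √(-I*√5 + 255) = √(255 - I*√5)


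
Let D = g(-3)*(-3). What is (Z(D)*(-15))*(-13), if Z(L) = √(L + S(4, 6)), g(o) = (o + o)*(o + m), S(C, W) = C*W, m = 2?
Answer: 195*√6 ≈ 477.65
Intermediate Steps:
g(o) = 2*o*(2 + o) (g(o) = (o + o)*(o + 2) = (2*o)*(2 + o) = 2*o*(2 + o))
D = -18 (D = (2*(-3)*(2 - 3))*(-3) = (2*(-3)*(-1))*(-3) = 6*(-3) = -18)
Z(L) = √(24 + L) (Z(L) = √(L + 4*6) = √(L + 24) = √(24 + L))
(Z(D)*(-15))*(-13) = (√(24 - 18)*(-15))*(-13) = (√6*(-15))*(-13) = -15*√6*(-13) = 195*√6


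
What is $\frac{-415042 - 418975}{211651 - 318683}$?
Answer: $\frac{834017}{107032} \approx 7.7922$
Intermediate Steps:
$\frac{-415042 - 418975}{211651 - 318683} = - \frac{834017}{-107032} = \left(-834017\right) \left(- \frac{1}{107032}\right) = \frac{834017}{107032}$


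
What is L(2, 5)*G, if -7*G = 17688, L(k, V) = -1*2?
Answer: 35376/7 ≈ 5053.7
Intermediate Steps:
L(k, V) = -2
G = -17688/7 (G = -⅐*17688 = -17688/7 ≈ -2526.9)
L(2, 5)*G = -2*(-17688/7) = 35376/7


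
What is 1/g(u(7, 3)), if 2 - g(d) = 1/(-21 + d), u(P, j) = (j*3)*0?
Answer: 21/43 ≈ 0.48837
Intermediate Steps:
u(P, j) = 0 (u(P, j) = (3*j)*0 = 0)
g(d) = 2 - 1/(-21 + d)
1/g(u(7, 3)) = 1/((-43 + 2*0)/(-21 + 0)) = 1/((-43 + 0)/(-21)) = 1/(-1/21*(-43)) = 1/(43/21) = 21/43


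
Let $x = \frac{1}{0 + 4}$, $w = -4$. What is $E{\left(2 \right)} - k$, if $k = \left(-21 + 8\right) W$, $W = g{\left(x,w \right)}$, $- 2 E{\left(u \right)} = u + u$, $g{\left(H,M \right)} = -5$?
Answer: $-67$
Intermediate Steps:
$x = \frac{1}{4} \approx 0.25$
$E{\left(u \right)} = - u$ ($E{\left(u \right)} = - \frac{u + u}{2} = - \frac{2 u}{2} = - u$)
$W = -5$
$k = 65$ ($k = \left(-21 + 8\right) \left(-5\right) = \left(-13\right) \left(-5\right) = 65$)
$E{\left(2 \right)} - k = \left(-1\right) 2 - 65 = -2 - 65 = -67$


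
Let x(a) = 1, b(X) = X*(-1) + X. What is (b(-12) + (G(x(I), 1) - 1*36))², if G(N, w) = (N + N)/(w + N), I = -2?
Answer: 1225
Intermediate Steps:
b(X) = 0 (b(X) = -X + X = 0)
G(N, w) = 2*N/(N + w) (G(N, w) = (2*N)/(N + w) = 2*N/(N + w))
(b(-12) + (G(x(I), 1) - 1*36))² = (0 + (2*1/(1 + 1) - 1*36))² = (0 + (2*1/2 - 36))² = (0 + (2*1*(½) - 36))² = (0 + (1 - 36))² = (0 - 35)² = (-35)² = 1225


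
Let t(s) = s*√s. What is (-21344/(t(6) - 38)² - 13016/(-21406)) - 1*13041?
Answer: -13178158018755/1008747047 - 608304*√6/94249 ≈ -13080.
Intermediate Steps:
t(s) = s^(3/2)
(-21344/(t(6) - 38)² - 13016/(-21406)) - 1*13041 = (-21344/(6^(3/2) - 38)² - 13016/(-21406)) - 1*13041 = (-21344/(6*√6 - 38)² - 13016*(-1/21406)) - 13041 = (-21344/(-38 + 6*√6)² + 6508/10703) - 13041 = (6508/10703 - 21344/(-38 + 6*√6)²) - 13041 = -139571315/10703 - 21344/(-38 + 6*√6)²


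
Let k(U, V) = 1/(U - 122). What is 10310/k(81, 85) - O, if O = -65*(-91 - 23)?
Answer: -430120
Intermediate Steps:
k(U, V) = 1/(-122 + U)
O = 7410 (O = -65*(-114) = 7410)
10310/k(81, 85) - O = 10310/(1/(-122 + 81)) - 1*7410 = 10310/(1/(-41)) - 7410 = 10310/(-1/41) - 7410 = 10310*(-41) - 7410 = -422710 - 7410 = -430120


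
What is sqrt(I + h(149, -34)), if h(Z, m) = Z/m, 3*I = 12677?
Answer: sqrt(43918242)/102 ≈ 64.971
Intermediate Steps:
I = 12677/3 (I = (1/3)*12677 = 12677/3 ≈ 4225.7)
sqrt(I + h(149, -34)) = sqrt(12677/3 + 149/(-34)) = sqrt(12677/3 + 149*(-1/34)) = sqrt(12677/3 - 149/34) = sqrt(430571/102) = sqrt(43918242)/102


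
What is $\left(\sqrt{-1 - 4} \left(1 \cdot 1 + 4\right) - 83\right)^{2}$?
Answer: $6764 - 830 i \sqrt{5} \approx 6764.0 - 1855.9 i$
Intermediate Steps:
$\left(\sqrt{-1 - 4} \left(1 \cdot 1 + 4\right) - 83\right)^{2} = \left(\sqrt{-5} \left(1 + 4\right) - 83\right)^{2} = \left(i \sqrt{5} \cdot 5 - 83\right)^{2} = \left(5 i \sqrt{5} - 83\right)^{2} = \left(-83 + 5 i \sqrt{5}\right)^{2}$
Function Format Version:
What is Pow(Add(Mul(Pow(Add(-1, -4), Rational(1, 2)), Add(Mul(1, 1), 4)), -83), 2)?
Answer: Add(6764, Mul(-830, I, Pow(5, Rational(1, 2)))) ≈ Add(6764.0, Mul(-1855.9, I))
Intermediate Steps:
Pow(Add(Mul(Pow(Add(-1, -4), Rational(1, 2)), Add(Mul(1, 1), 4)), -83), 2) = Pow(Add(Mul(Pow(-5, Rational(1, 2)), Add(1, 4)), -83), 2) = Pow(Add(Mul(Mul(I, Pow(5, Rational(1, 2))), 5), -83), 2) = Pow(Add(Mul(5, I, Pow(5, Rational(1, 2))), -83), 2) = Pow(Add(-83, Mul(5, I, Pow(5, Rational(1, 2)))), 2)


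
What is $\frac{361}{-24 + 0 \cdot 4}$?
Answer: $- \frac{361}{24} \approx -15.042$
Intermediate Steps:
$\frac{361}{-24 + 0 \cdot 4} = \frac{361}{-24 + 0} = \frac{361}{-24} = 361 \left(- \frac{1}{24}\right) = - \frac{361}{24}$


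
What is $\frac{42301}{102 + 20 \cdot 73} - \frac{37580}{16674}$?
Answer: $\frac{323313457}{13022394} \approx 24.827$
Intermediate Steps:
$\frac{42301}{102 + 20 \cdot 73} - \frac{37580}{16674} = \frac{42301}{102 + 1460} - \frac{18790}{8337} = \frac{42301}{1562} - \frac{18790}{8337} = \frac{323313457}{13022394}$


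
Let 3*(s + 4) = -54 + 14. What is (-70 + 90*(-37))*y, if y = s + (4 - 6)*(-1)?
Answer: 156400/3 ≈ 52133.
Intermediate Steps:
s = -52/3 (s = -4 + (-54 + 14)/3 = -4 + (⅓)*(-40) = -4 - 40/3 = -52/3 ≈ -17.333)
y = -46/3 (y = -52/3 + (4 - 6)*(-1) = -52/3 - 2*(-1) = -52/3 + 2 = -46/3 ≈ -15.333)
(-70 + 90*(-37))*y = (-70 + 90*(-37))*(-46/3) = (-70 - 3330)*(-46/3) = -3400*(-46/3) = 156400/3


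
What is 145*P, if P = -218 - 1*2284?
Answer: -362790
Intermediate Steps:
P = -2502 (P = -218 - 2284 = -2502)
145*P = 145*(-2502) = -362790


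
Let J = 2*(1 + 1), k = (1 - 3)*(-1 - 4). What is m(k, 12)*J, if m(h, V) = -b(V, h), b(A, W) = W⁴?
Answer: -40000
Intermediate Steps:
k = 10 (k = -2*(-5) = 10)
m(h, V) = -h⁴
J = 4 (J = 2*2 = 4)
m(k, 12)*J = -1*10⁴*4 = -1*10000*4 = -10000*4 = -40000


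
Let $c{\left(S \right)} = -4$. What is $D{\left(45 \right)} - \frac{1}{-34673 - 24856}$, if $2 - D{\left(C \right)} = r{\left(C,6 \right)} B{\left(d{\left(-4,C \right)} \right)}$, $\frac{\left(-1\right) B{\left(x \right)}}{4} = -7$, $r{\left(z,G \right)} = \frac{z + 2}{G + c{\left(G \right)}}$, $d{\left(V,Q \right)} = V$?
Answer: $- \frac{39051023}{59529} \approx -656.0$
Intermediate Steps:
$r{\left(z,G \right)} = \frac{2 + z}{-4 + G}$ ($r{\left(z,G \right)} = \frac{z + 2}{G - 4} = \frac{2 + z}{-4 + G}$)
$B{\left(x \right)} = 28$ ($B{\left(x \right)} = \left(-4\right) \left(-7\right) = 28$)
$D{\left(C \right)} = -26 - 14 C$ ($D{\left(C \right)} = 2 - \frac{2 + C}{-4 + 6} \cdot 28 = 2 - \frac{2 + C}{2} \cdot 28 = 2 - \left(1 + \frac{C}{2}\right) 28 = 2 - \left(28 + 14 C\right) = -26 - 14 C$)
$D{\left(45 \right)} - \frac{1}{-34673 - 24856} = \left(-26 - 630\right) - \frac{1}{-34673 - 24856} = \left(-26 - 630\right) - \frac{1}{-59529} = -656 - - \frac{1}{59529} = -656 + \frac{1}{59529} = - \frac{39051023}{59529}$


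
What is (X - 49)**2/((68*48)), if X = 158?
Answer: 11881/3264 ≈ 3.6400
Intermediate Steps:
(X - 49)**2/((68*48)) = (158 - 49)**2/((68*48)) = 109**2/3264 = 11881*(1/3264) = 11881/3264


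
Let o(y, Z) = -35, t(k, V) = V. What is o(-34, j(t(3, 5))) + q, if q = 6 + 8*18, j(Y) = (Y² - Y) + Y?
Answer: 115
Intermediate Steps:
j(Y) = Y²
q = 150 (q = 6 + 144 = 150)
o(-34, j(t(3, 5))) + q = -35 + 150 = 115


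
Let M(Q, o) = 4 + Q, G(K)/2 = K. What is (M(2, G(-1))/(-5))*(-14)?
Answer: 84/5 ≈ 16.800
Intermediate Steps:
G(K) = 2*K
(M(2, G(-1))/(-5))*(-14) = ((4 + 2)/(-5))*(-14) = (6*(-1/5))*(-14) = -6/5*(-14) = 84/5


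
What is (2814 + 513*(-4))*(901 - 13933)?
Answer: -9930384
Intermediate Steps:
(2814 + 513*(-4))*(901 - 13933) = (2814 - 2052)*(-13032) = 762*(-13032) = -9930384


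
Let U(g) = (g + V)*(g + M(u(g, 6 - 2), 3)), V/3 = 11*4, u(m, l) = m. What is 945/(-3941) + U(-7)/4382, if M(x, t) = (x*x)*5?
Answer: 1154120/176219 ≈ 6.5493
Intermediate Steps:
M(x, t) = 5*x**2 (M(x, t) = x**2*5 = 5*x**2)
V = 132 (V = 3*(11*4) = 3*44 = 132)
U(g) = (132 + g)*(g + 5*g**2) (U(g) = (g + 132)*(g + 5*g**2) = (132 + g)*(g + 5*g**2))
945/(-3941) + U(-7)/4382 = 945/(-3941) - 7*(132 + 5*(-7)**2 + 661*(-7))/4382 = 945*(-1/3941) - 7*(132 + 5*49 - 4627)*(1/4382) = -135/563 - 7*(132 + 245 - 4627)*(1/4382) = -135/563 - 7*(-4250)*(1/4382) = -135/563 + 29750*(1/4382) = -135/563 + 2125/313 = 1154120/176219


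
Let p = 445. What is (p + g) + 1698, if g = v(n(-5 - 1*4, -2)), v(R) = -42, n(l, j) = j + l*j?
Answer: 2101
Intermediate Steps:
n(l, j) = j + j*l
g = -42
(p + g) + 1698 = (445 - 42) + 1698 = 403 + 1698 = 2101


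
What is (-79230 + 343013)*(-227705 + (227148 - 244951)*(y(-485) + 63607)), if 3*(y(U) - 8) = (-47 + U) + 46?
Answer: -298043522218312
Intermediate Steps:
y(U) = 23/3 + U/3 (y(U) = 8 + ((-47 + U) + 46)/3 = 8 + (-1 + U)/3 = 8 + (-⅓ + U/3) = 23/3 + U/3)
(-79230 + 343013)*(-227705 + (227148 - 244951)*(y(-485) + 63607)) = (-79230 + 343013)*(-227705 + (227148 - 244951)*((23/3 + (⅓)*(-485)) + 63607)) = 263783*(-227705 - 17803*((23/3 - 485/3) + 63607)) = 263783*(-227705 - 17803*(-154 + 63607)) = 263783*(-227705 - 17803*63453) = 263783*(-227705 - 1129653759) = 263783*(-1129881464) = -298043522218312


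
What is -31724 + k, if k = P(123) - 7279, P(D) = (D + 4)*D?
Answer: -23382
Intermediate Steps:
P(D) = D*(4 + D) (P(D) = (4 + D)*D = D*(4 + D))
k = 8342 (k = 123*(4 + 123) - 7279 = 123*127 - 7279 = 15621 - 7279 = 8342)
-31724 + k = -31724 + 8342 = -23382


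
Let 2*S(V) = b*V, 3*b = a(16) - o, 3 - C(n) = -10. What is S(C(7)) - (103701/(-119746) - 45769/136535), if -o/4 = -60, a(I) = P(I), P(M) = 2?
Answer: -25233789198043/49048560330 ≈ -514.47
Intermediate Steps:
a(I) = 2
o = 240 (o = -4*(-60) = 240)
C(n) = 13 (C(n) = 3 - 1*(-10) = 3 + 10 = 13)
b = -238/3 (b = (2 - 1*240)/3 = (2 - 240)/3 = (⅓)*(-238) = -238/3 ≈ -79.333)
S(V) = -119*V/3 (S(V) = (-238*V/3)/2 = -119*V/3)
S(C(7)) - (103701/(-119746) - 45769/136535) = -119/3*13 - (103701/(-119746) - 45769/136535) = -1547/3 - (103701*(-1/119746) - 45769*1/136535) = -1547/3 - (-103701/119746 - 45769/136535) = -1547/3 - 1*(-19639470709/16349520110) = -1547/3 + 19639470709/16349520110 = -25233789198043/49048560330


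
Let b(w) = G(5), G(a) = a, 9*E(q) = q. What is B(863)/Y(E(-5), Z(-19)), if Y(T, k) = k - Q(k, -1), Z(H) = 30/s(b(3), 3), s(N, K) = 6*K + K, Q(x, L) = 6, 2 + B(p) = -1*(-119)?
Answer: -819/32 ≈ -25.594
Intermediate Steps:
E(q) = q/9
B(p) = 117 (B(p) = -2 - 1*(-119) = -2 + 119 = 117)
b(w) = 5
s(N, K) = 7*K
Z(H) = 10/7 (Z(H) = 30/((7*3)) = 30/21 = 30*(1/21) = 10/7)
Y(T, k) = -6 + k (Y(T, k) = k - 1*6 = k - 6 = -6 + k)
B(863)/Y(E(-5), Z(-19)) = 117/(-6 + 10/7) = 117/(-32/7) = 117*(-7/32) = -819/32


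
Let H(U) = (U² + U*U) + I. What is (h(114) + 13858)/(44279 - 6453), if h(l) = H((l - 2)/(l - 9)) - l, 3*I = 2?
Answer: 1546531/4255425 ≈ 0.36343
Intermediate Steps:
I = ⅔ (I = (⅓)*2 = ⅔ ≈ 0.66667)
H(U) = ⅔ + 2*U² (H(U) = (U² + U*U) + ⅔ = (U² + U²) + ⅔ = 2*U² + ⅔ = ⅔ + 2*U²)
h(l) = ⅔ - l + 2*(-2 + l)²/(-9 + l)² (h(l) = (⅔ + 2*((l - 2)/(l - 9))²) - l = (⅔ + 2*((-2 + l)/(-9 + l))²) - l = (⅔ + 2*((-2 + l)²/(-9 + l)²)) - l = (⅔ + 2*(-2 + l)²/(-9 + l)²) - l = ⅔ - l + 2*(-2 + l)²/(-9 + l)²)
(h(114) + 13858)/(44279 - 6453) = ((⅔ - 1*114 + 2*(-2 + 114)²/(-9 + 114)²) + 13858)/(44279 - 6453) = ((⅔ - 114 + 2*112²/105²) + 13858)/37826 = ((⅔ - 114 + 2*(1/11025)*12544) + 13858)*(1/37826) = ((⅔ - 114 + 512/225) + 13858)*(1/37826) = (-24988/225 + 13858)*(1/37826) = (3093062/225)*(1/37826) = 1546531/4255425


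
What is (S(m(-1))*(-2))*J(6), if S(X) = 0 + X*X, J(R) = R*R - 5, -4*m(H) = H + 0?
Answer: -31/8 ≈ -3.8750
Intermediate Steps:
m(H) = -H/4 (m(H) = -(H + 0)/4 = -H/4)
J(R) = -5 + R**2 (J(R) = R**2 - 5 = -5 + R**2)
S(X) = X**2 (S(X) = 0 + X**2 = X**2)
(S(m(-1))*(-2))*J(6) = ((-1/4*(-1))**2*(-2))*(-5 + 6**2) = ((1/4)**2*(-2))*(-5 + 36) = ((1/16)*(-2))*31 = -1/8*31 = -31/8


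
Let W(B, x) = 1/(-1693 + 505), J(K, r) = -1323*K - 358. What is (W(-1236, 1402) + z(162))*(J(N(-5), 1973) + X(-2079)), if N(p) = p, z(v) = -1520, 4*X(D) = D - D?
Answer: -11298646577/1188 ≈ -9.5106e+6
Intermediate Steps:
X(D) = 0 (X(D) = (D - D)/4 = (¼)*0 = 0)
J(K, r) = -358 - 1323*K
W(B, x) = -1/1188 (W(B, x) = 1/(-1188) = -1/1188)
(W(-1236, 1402) + z(162))*(J(N(-5), 1973) + X(-2079)) = (-1/1188 - 1520)*((-358 - 1323*(-5)) + 0) = -1805761*((-358 + 6615) + 0)/1188 = -1805761*(6257 + 0)/1188 = -1805761/1188*6257 = -11298646577/1188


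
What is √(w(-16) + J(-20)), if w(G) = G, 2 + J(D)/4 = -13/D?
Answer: I*√535/5 ≈ 4.626*I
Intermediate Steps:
J(D) = -8 - 52/D (J(D) = -8 + 4*(-13/D) = -8 - 52/D)
√(w(-16) + J(-20)) = √(-16 + (-8 - 52/(-20))) = √(-16 + (-8 - 52*(-1/20))) = √(-16 + (-8 + 13/5)) = √(-16 - 27/5) = √(-107/5) = I*√535/5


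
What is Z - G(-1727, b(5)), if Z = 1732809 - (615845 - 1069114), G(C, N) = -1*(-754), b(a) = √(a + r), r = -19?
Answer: 2185324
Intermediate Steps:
b(a) = √(-19 + a) (b(a) = √(a - 19) = √(-19 + a))
G(C, N) = 754
Z = 2186078 (Z = 1732809 - 1*(-453269) = 1732809 + 453269 = 2186078)
Z - G(-1727, b(5)) = 2186078 - 1*754 = 2186078 - 754 = 2185324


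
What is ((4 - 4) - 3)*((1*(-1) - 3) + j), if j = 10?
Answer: -18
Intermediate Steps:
((4 - 4) - 3)*((1*(-1) - 3) + j) = ((4 - 4) - 3)*((1*(-1) - 3) + 10) = (0 - 3)*((-1 - 3) + 10) = -3*(-4 + 10) = -3*6 = -18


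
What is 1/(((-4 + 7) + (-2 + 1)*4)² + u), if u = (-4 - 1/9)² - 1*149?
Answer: -81/10619 ≈ -0.0076278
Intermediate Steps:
u = -10700/81 (u = (-4 - 1*⅑)² - 149 = (-4 - ⅑)² - 149 = (-37/9)² - 149 = 1369/81 - 149 = -10700/81 ≈ -132.10)
1/(((-4 + 7) + (-2 + 1)*4)² + u) = 1/(((-4 + 7) + (-2 + 1)*4)² - 10700/81) = 1/((3 - 1*4)² - 10700/81) = 1/((3 - 4)² - 10700/81) = 1/((-1)² - 10700/81) = 1/(1 - 10700/81) = 1/(-10619/81) = -81/10619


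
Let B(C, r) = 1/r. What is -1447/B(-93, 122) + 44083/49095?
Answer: -8666892647/49095 ≈ -1.7653e+5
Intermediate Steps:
-1447/B(-93, 122) + 44083/49095 = -1447/(1/122) + 44083/49095 = -1447/1/122 + 44083*(1/49095) = -1447*122 + 44083/49095 = -176534 + 44083/49095 = -8666892647/49095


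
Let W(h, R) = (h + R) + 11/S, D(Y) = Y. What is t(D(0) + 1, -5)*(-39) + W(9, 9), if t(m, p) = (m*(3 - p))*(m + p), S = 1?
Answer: 1277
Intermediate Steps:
t(m, p) = m*(3 - p)*(m + p)
W(h, R) = 11 + R + h (W(h, R) = (h + R) + 11/1 = (R + h) + 11*1 = (R + h) + 11 = 11 + R + h)
t(D(0) + 1, -5)*(-39) + W(9, 9) = ((0 + 1)*(-1*(-5)² + 3*(0 + 1) + 3*(-5) - 1*(0 + 1)*(-5)))*(-39) + (11 + 9 + 9) = (1*(-1*25 + 3*1 - 15 - 1*1*(-5)))*(-39) + 29 = (1*(-25 + 3 - 15 + 5))*(-39) + 29 = (1*(-32))*(-39) + 29 = -32*(-39) + 29 = 1248 + 29 = 1277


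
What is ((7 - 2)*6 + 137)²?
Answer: 27889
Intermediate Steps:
((7 - 2)*6 + 137)² = (5*6 + 137)² = (30 + 137)² = 167² = 27889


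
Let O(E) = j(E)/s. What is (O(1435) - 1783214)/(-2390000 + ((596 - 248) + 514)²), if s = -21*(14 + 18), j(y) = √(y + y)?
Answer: 891607/823478 + √2870/1106754432 ≈ 1.0827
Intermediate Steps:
j(y) = √2*√y (j(y) = √(2*y) = √2*√y)
s = -672 (s = -21*32 = -672)
O(E) = -√2*√E/672 (O(E) = (√2*√E)/(-672) = (√2*√E)*(-1/672) = -√2*√E/672)
(O(1435) - 1783214)/(-2390000 + ((596 - 248) + 514)²) = (-√2*√1435/672 - 1783214)/(-2390000 + ((596 - 248) + 514)²) = (-√2870/672 - 1783214)/(-2390000 + (348 + 514)²) = (-1783214 - √2870/672)/(-2390000 + 862²) = (-1783214 - √2870/672)/(-2390000 + 743044) = (-1783214 - √2870/672)/(-1646956) = (-1783214 - √2870/672)*(-1/1646956) = 891607/823478 + √2870/1106754432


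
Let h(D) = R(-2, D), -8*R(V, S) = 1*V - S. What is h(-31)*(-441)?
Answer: 12789/8 ≈ 1598.6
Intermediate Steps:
R(V, S) = -V/8 + S/8 (R(V, S) = -(1*V - S)/8 = -(V - S)/8 = -V/8 + S/8)
h(D) = ¼ + D/8 (h(D) = -⅛*(-2) + D/8 = ¼ + D/8)
h(-31)*(-441) = (¼ + (⅛)*(-31))*(-441) = (¼ - 31/8)*(-441) = -29/8*(-441) = 12789/8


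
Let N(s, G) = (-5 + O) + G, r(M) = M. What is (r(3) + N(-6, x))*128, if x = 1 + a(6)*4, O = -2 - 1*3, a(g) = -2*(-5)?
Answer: 4352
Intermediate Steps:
a(g) = 10
O = -5 (O = -2 - 3 = -5)
x = 41 (x = 1 + 10*4 = 1 + 40 = 41)
N(s, G) = -10 + G (N(s, G) = (-5 - 5) + G = -10 + G)
(r(3) + N(-6, x))*128 = (3 + (-10 + 41))*128 = (3 + 31)*128 = 34*128 = 4352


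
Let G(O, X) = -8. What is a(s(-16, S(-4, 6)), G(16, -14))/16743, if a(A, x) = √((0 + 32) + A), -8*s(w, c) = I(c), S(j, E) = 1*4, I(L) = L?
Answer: √14/11162 ≈ 0.00033521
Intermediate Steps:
S(j, E) = 4
s(w, c) = -c/8
a(A, x) = √(32 + A)
a(s(-16, S(-4, 6)), G(16, -14))/16743 = √(32 - ⅛*4)/16743 = √(32 - ½)*(1/16743) = √(63/2)*(1/16743) = (3*√14/2)*(1/16743) = √14/11162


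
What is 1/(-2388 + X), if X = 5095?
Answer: 1/2707 ≈ 0.00036941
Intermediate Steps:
1/(-2388 + X) = 1/(-2388 + 5095) = 1/2707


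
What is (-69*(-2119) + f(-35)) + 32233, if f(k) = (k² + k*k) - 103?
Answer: 180791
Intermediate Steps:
f(k) = -103 + 2*k² (f(k) = (k² + k²) - 103 = 2*k² - 103 = -103 + 2*k²)
(-69*(-2119) + f(-35)) + 32233 = (-69*(-2119) + (-103 + 2*(-35)²)) + 32233 = (146211 + (-103 + 2*1225)) + 32233 = (146211 + (-103 + 2450)) + 32233 = (146211 + 2347) + 32233 = 148558 + 32233 = 180791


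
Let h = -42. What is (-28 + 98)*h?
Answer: -2940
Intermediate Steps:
(-28 + 98)*h = (-28 + 98)*(-42) = 70*(-42) = -2940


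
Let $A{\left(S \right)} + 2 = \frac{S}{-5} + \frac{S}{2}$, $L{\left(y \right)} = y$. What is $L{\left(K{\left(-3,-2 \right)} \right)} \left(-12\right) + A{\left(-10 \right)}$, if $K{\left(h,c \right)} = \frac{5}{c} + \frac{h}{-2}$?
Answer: $7$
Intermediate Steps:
$K{\left(h,c \right)} = \frac{5}{c} - \frac{h}{2}$ ($K{\left(h,c \right)} = \frac{5}{c} + h \left(- \frac{1}{2}\right) = \frac{5}{c} - \frac{h}{2}$)
$A{\left(S \right)} = -2 + \frac{3 S}{10}$ ($A{\left(S \right)} = -2 + \left(\frac{S}{-5} + \frac{S}{2}\right) = -2 + \left(S \left(- \frac{1}{5}\right) + S \frac{1}{2}\right) = -2 + \left(- \frac{S}{5} + \frac{S}{2}\right) = -2 + \frac{3 S}{10}$)
$L{\left(K{\left(-3,-2 \right)} \right)} \left(-12\right) + A{\left(-10 \right)} = \left(\frac{5}{-2} - - \frac{3}{2}\right) \left(-12\right) + \left(-2 + \frac{3}{10} \left(-10\right)\right) = \left(5 \left(- \frac{1}{2}\right) + \frac{3}{2}\right) \left(-12\right) - 5 = \left(- \frac{5}{2} + \frac{3}{2}\right) \left(-12\right) - 5 = \left(-1\right) \left(-12\right) - 5 = 12 - 5 = 7$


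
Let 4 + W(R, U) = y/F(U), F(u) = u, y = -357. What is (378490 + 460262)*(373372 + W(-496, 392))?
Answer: 2192136750108/7 ≈ 3.1316e+11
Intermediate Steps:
W(R, U) = -4 - 357/U
(378490 + 460262)*(373372 + W(-496, 392)) = (378490 + 460262)*(373372 + (-4 - 357/392)) = 838752*(373372 + (-4 - 357*1/392)) = 838752*(373372 + (-4 - 51/56)) = 838752*(373372 - 275/56) = 838752*(20908557/56) = 2192136750108/7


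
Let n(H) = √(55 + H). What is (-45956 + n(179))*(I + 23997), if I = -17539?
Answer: -296783848 + 19374*√26 ≈ -2.9669e+8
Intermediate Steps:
(-45956 + n(179))*(I + 23997) = (-45956 + √(55 + 179))*(-17539 + 23997) = (-45956 + √234)*6458 = (-45956 + 3*√26)*6458 = -296783848 + 19374*√26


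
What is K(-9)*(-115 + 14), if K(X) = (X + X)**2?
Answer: -32724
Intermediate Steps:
K(X) = 4*X**2 (K(X) = (2*X)**2 = 4*X**2)
K(-9)*(-115 + 14) = (4*(-9)**2)*(-115 + 14) = (4*81)*(-101) = 324*(-101) = -32724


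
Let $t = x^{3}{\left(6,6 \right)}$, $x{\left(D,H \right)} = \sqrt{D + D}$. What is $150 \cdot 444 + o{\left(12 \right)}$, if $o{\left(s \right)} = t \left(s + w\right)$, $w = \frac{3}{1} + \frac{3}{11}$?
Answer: $66600 + \frac{4032 \sqrt{3}}{11} \approx 67235.0$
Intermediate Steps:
$x{\left(D,H \right)} = \sqrt{2} \sqrt{D}$ ($x{\left(D,H \right)} = \sqrt{2 D} = \sqrt{2} \sqrt{D}$)
$w = \frac{36}{11}$ ($w = 3 \cdot 1 + 3 \cdot \frac{1}{11} = 3 + \frac{3}{11} = \frac{36}{11} \approx 3.2727$)
$t = 24 \sqrt{3}$ ($t = \left(\sqrt{2} \sqrt{6}\right)^{3} = \left(2 \sqrt{3}\right)^{3} = 24 \sqrt{3} \approx 41.569$)
$o{\left(s \right)} = 24 \sqrt{3} \left(\frac{36}{11} + s\right)$ ($o{\left(s \right)} = 24 \sqrt{3} \left(s + \frac{36}{11}\right) = 24 \sqrt{3} \left(\frac{36}{11} + s\right)$)
$150 \cdot 444 + o{\left(12 \right)} = 150 \cdot 444 + \sqrt{3} \left(\frac{864}{11} + 24 \cdot 12\right) = 66600 + \sqrt{3} \left(\frac{864}{11} + 288\right) = 66600 + \sqrt{3} \cdot \frac{4032}{11} = 66600 + \frac{4032 \sqrt{3}}{11}$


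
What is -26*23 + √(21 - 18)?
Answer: -598 + √3 ≈ -596.27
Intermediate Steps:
-26*23 + √(21 - 18) = -598 + √3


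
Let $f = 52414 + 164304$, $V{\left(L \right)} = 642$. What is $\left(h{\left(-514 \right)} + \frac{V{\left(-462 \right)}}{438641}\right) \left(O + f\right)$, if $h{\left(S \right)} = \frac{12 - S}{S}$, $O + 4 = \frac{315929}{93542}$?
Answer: $- \frac{2335305904619853113}{10545058600454} \approx -2.2146 \cdot 10^{5}$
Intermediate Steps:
$O = - \frac{58239}{93542}$ ($O = -4 + \frac{315929}{93542} = - \frac{58239}{93542} \approx -0.6226$)
$h{\left(S \right)} = \frac{12 - S}{S}$
$f = 216718$
$\left(h{\left(-514 \right)} + \frac{V{\left(-462 \right)}}{438641}\right) \left(O + f\right) = \left(\frac{12 - -514}{-514} + \frac{642}{438641}\right) \left(- \frac{58239}{93542} + 216718\right) = \left(- \frac{12 + 514}{514} + 642 \cdot \frac{1}{438641}\right) \frac{20272176917}{93542} = \left(\left(- \frac{1}{514}\right) 526 + \frac{642}{438641}\right) \frac{20272176917}{93542} = \left(- \frac{263}{257} + \frac{642}{438641}\right) \frac{20272176917}{93542} = \left(- \frac{115197589}{112730737}\right) \frac{20272176917}{93542} = - \frac{2335305904619853113}{10545058600454}$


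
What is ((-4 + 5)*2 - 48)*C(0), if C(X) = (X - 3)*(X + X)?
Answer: 0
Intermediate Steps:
C(X) = 2*X*(-3 + X) (C(X) = (-3 + X)*(2*X) = 2*X*(-3 + X))
((-4 + 5)*2 - 48)*C(0) = ((-4 + 5)*2 - 48)*(2*0*(-3 + 0)) = (1*2 - 48)*(2*0*(-3)) = (2 - 48)*0 = -46*0 = 0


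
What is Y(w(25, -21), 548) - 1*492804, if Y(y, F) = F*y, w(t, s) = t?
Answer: -479104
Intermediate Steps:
Y(w(25, -21), 548) - 1*492804 = 548*25 - 1*492804 = 13700 - 492804 = -479104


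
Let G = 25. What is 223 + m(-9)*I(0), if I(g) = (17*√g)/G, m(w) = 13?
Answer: 223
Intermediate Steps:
I(g) = 17*√g/25 (I(g) = (17*√g)/25 = (17*√g)*(1/25) = 17*√g/25)
223 + m(-9)*I(0) = 223 + 13*(17*√0/25) = 223 + 13*((17/25)*0) = 223 + 13*0 = 223 + 0 = 223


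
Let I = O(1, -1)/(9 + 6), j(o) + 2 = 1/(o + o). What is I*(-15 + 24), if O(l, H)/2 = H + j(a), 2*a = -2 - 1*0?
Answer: -21/5 ≈ -4.2000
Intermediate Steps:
a = -1 (a = (-2 - 1*0)/2 = (-2 + 0)/2 = (½)*(-2) = -1)
j(o) = -2 + 1/(2*o) (j(o) = -2 + 1/(o + o) = -2 + 1/(2*o))
O(l, H) = -5 + 2*H (O(l, H) = 2*(H + (-2 + (½)/(-1))) = 2*(H + (-2 + (½)*(-1))) = 2*(H + (-2 - ½)) = 2*(H - 5/2) = 2*(-5/2 + H) = -5 + 2*H)
I = -7/15 (I = (-5 + 2*(-1))/(9 + 6) = (-5 - 2)/15 = -7*1/15 = -7/15 ≈ -0.46667)
I*(-15 + 24) = -7*(-15 + 24)/15 = -7/15*9 = -21/5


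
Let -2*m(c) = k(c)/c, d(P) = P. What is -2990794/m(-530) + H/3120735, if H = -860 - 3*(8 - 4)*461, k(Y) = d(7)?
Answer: -9893484044450144/21845145 ≈ -4.5289e+8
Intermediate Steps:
k(Y) = 7
m(c) = -7/(2*c)
H = -6392 (H = -860 - 3*4*461 = -860 - 12*461 = -860 - 5532 = -6392)
-2990794/m(-530) + H/3120735 = -2990794/((-7/2/(-530))) - 6392/3120735 = -2990794/((-7/2*(-1/530))) - 6392*1/3120735 = -2990794/7/1060 - 6392/3120735 = -2990794*1060/7 - 6392/3120735 = -3170241640/7 - 6392/3120735 = -9893484044450144/21845145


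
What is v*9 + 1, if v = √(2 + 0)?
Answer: 1 + 9*√2 ≈ 13.728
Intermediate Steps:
v = √2 ≈ 1.4142
v*9 + 1 = √2*9 + 1 = 9*√2 + 1 = 1 + 9*√2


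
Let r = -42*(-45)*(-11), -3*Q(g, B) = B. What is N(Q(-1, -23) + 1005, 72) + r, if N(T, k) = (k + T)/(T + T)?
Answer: -63158393/3038 ≈ -20789.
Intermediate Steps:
Q(g, B) = -B/3
r = -20790 (r = 1890*(-11) = -20790)
N(T, k) = (T + k)/(2*T) (N(T, k) = (T + k)/((2*T)) = (T + k)*(1/(2*T)) = (T + k)/(2*T))
N(Q(-1, -23) + 1005, 72) + r = ((-1/3*(-23) + 1005) + 72)/(2*(-1/3*(-23) + 1005)) - 20790 = ((23/3 + 1005) + 72)/(2*(23/3 + 1005)) - 20790 = (3038/3 + 72)/(2*(3038/3)) - 20790 = (1/2)*(3/3038)*(3254/3) - 20790 = 1627/3038 - 20790 = -63158393/3038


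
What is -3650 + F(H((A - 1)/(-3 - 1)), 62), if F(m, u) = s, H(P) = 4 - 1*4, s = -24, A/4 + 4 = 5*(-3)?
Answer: -3674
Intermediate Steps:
A = -76 (A = -16 + 4*(5*(-3)) = -16 + 4*(-15) = -16 - 60 = -76)
H(P) = 0 (H(P) = 4 - 4 = 0)
F(m, u) = -24
-3650 + F(H((A - 1)/(-3 - 1)), 62) = -3650 - 24 = -3674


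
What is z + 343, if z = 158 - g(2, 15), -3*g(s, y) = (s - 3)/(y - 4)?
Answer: 16532/33 ≈ 500.97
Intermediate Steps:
g(s, y) = -(-3 + s)/(3*(-4 + y)) (g(s, y) = -(s - 3)/(3*(y - 4)) = -(-3 + s)/(3*(-4 + y)))
z = 5213/33 (z = 158 - (3 - 1*2)/(3*(-4 + 15)) = 158 - (3 - 2)/(3*11) = 158 - 1/(3*11) = 158 - 1*1/33 = 158 - 1/33 = 5213/33 ≈ 157.97)
z + 343 = 5213/33 + 343 = 16532/33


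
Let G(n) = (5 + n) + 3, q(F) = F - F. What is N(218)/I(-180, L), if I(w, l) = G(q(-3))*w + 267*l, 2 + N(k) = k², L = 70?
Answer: 23761/8625 ≈ 2.7549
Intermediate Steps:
q(F) = 0
N(k) = -2 + k²
G(n) = 8 + n
I(w, l) = 8*w + 267*l (I(w, l) = (8 + 0)*w + 267*l = 8*w + 267*l)
N(218)/I(-180, L) = (-2 + 218²)/(8*(-180) + 267*70) = (-2 + 47524)/(-1440 + 18690) = 47522/17250 = 47522*(1/17250) = 23761/8625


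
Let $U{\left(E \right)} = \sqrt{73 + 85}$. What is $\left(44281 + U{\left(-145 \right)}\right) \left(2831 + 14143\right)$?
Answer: $751625694 + 16974 \sqrt{158} \approx 7.5184 \cdot 10^{8}$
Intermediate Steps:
$U{\left(E \right)} = \sqrt{158}$
$\left(44281 + U{\left(-145 \right)}\right) \left(2831 + 14143\right) = \left(44281 + \sqrt{158}\right) \left(2831 + 14143\right) = \left(44281 + \sqrt{158}\right) 16974 = 751625694 + 16974 \sqrt{158}$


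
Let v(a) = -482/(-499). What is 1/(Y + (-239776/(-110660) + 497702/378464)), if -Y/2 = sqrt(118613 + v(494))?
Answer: -47616746594444928592560/6488372499382387826688195829 - 54812612704533516800*sqrt(29534996131)/6488372499382387826688195829 ≈ -0.0014592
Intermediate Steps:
v(a) = 482/499 (v(a) = -482*(-1/499) = 482/499)
Y = -2*sqrt(29534996131)/499 (Y = -2*sqrt(118613 + 482/499) = -2*sqrt(29534996131)/499 ≈ -688.81)
1/(Y + (-239776/(-110660) + 497702/378464)) = 1/(-2*sqrt(29534996131)/499 + (-239776/(-110660) + 497702/378464)) = 1/(-2*sqrt(29534996131)/499 + (-239776*(-1/110660) + 497702*(1/378464))) = 1/(-2*sqrt(29534996131)/499 + (59944/27665 + 248851/189232)) = 1/(-2*sqrt(29534996131)/499 + 18227785923/5235103280) = 1/(18227785923/5235103280 - 2*sqrt(29534996131)/499)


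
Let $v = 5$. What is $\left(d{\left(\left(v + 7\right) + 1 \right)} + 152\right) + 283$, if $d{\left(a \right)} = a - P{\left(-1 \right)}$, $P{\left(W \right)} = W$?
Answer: $449$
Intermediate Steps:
$d{\left(a \right)} = 1 + a$ ($d{\left(a \right)} = a - -1 = a + 1 = 1 + a$)
$\left(d{\left(\left(v + 7\right) + 1 \right)} + 152\right) + 283 = \left(\left(1 + \left(\left(5 + 7\right) + 1\right)\right) + 152\right) + 283 = \left(\left(1 + \left(12 + 1\right)\right) + 152\right) + 283 = \left(\left(1 + 13\right) + 152\right) + 283 = \left(14 + 152\right) + 283 = 166 + 283 = 449$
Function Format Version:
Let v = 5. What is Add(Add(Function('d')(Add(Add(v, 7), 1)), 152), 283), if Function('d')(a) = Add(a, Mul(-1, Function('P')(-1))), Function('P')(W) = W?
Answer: 449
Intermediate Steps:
Function('d')(a) = Add(1, a) (Function('d')(a) = Add(a, Mul(-1, -1)) = Add(a, 1) = Add(1, a))
Add(Add(Function('d')(Add(Add(v, 7), 1)), 152), 283) = Add(Add(Add(1, Add(Add(5, 7), 1)), 152), 283) = Add(Add(Add(1, Add(12, 1)), 152), 283) = Add(Add(Add(1, 13), 152), 283) = Add(Add(14, 152), 283) = Add(166, 283) = 449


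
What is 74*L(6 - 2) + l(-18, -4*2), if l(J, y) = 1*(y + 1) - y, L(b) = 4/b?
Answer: 75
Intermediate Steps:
l(J, y) = 1 (l(J, y) = 1*(1 + y) - y = (1 + y) - y = 1)
74*L(6 - 2) + l(-18, -4*2) = 74*(4/(6 - 2)) + 1 = 74*(4/4) + 1 = 74*(4*(1/4)) + 1 = 74*1 + 1 = 74 + 1 = 75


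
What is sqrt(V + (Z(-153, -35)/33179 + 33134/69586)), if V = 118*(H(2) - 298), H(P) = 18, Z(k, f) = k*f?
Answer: 8*I*sqrt(687958155240385234106)/1154396947 ≈ 181.77*I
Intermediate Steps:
Z(k, f) = f*k
V = -33040 (V = 118*(18 - 298) = 118*(-280) = -33040)
sqrt(V + (Z(-153, -35)/33179 + 33134/69586)) = sqrt(-33040 + (-35*(-153)/33179 + 33134/69586)) = sqrt(-33040 + (5355*(1/33179) + 33134*(1/69586))) = sqrt(-33040 + (5355/33179 + 16567/34793)) = sqrt(-33040 + 735993008/1154396947) = sqrt(-38140539135872/1154396947) = 8*I*sqrt(687958155240385234106)/1154396947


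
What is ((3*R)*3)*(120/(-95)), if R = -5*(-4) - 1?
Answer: -216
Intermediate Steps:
R = 19 (R = 20 - 1 = 19)
((3*R)*3)*(120/(-95)) = ((3*19)*3)*(120/(-95)) = (57*3)*(120*(-1/95)) = 171*(-24/19) = -216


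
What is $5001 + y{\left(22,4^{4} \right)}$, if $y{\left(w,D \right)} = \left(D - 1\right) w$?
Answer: $10611$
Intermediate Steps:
$y{\left(w,D \right)} = w \left(-1 + D\right)$ ($y{\left(w,D \right)} = \left(D - 1\right) w = \left(-1 + D\right) w = w \left(-1 + D\right)$)
$5001 + y{\left(22,4^{4} \right)} = 5001 + 22 \left(-1 + 4^{4}\right) = 5001 + 22 \left(-1 + 256\right) = 5001 + 22 \cdot 255 = 5001 + 5610 = 10611$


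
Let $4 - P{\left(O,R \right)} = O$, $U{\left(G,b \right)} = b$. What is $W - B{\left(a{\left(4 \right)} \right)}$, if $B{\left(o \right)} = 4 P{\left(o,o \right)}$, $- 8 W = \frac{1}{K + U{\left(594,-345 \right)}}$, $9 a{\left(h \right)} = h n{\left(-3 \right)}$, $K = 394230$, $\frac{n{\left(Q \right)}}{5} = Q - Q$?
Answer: $- \frac{50417281}{3151080} \approx -16.0$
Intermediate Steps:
$n{\left(Q \right)} = 0$ ($n{\left(Q \right)} = 5 \left(Q - Q\right) = 5 \cdot 0 = 0$)
$a{\left(h \right)} = 0$ ($a{\left(h \right)} = \frac{h 0}{9} = \frac{1}{9} \cdot 0 = 0$)
$P{\left(O,R \right)} = 4 - O$
$W = - \frac{1}{3151080}$ ($W = - \frac{1}{8 \left(394230 - 345\right)} = - \frac{1}{8 \cdot 393885} = \left(- \frac{1}{8}\right) \frac{1}{393885} = - \frac{1}{3151080} \approx -3.1735 \cdot 10^{-7}$)
$B{\left(o \right)} = 16 - 4 o$ ($B{\left(o \right)} = 4 \left(4 - o\right) = 16 - 4 o$)
$W - B{\left(a{\left(4 \right)} \right)} = - \frac{1}{3151080} - \left(16 - 0\right) = - \frac{1}{3151080} - \left(16 + 0\right) = - \frac{1}{3151080} - 16 = - \frac{50417281}{3151080}$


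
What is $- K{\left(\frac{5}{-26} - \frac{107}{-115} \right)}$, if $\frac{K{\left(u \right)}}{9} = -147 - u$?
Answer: $\frac{3975633}{2990} \approx 1329.6$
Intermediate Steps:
$K{\left(u \right)} = -1323 - 9 u$ ($K{\left(u \right)} = 9 \left(-147 - u\right) = -1323 - 9 u$)
$- K{\left(\frac{5}{-26} - \frac{107}{-115} \right)} = - (-1323 - 9 \left(\frac{5}{-26} - \frac{107}{-115}\right)) = - (-1323 - 9 \left(5 \left(- \frac{1}{26}\right) - - \frac{107}{115}\right)) = - (-1323 - 9 \left(- \frac{5}{26} + \frac{107}{115}\right)) = - (-1323 - \frac{19863}{2990}) = \left(-1\right) \left(- \frac{3975633}{2990}\right) = \frac{3975633}{2990}$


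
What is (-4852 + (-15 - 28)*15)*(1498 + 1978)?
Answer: -19107572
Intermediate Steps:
(-4852 + (-15 - 28)*15)*(1498 + 1978) = (-4852 - 43*15)*3476 = (-4852 - 645)*3476 = -5497*3476 = -19107572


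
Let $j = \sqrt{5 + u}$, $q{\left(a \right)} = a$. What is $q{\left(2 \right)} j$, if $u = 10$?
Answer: $2 \sqrt{15} \approx 7.746$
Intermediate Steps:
$j = \sqrt{15}$ ($j = \sqrt{5 + 10} = \sqrt{15} \approx 3.873$)
$q{\left(2 \right)} j = 2 \sqrt{15}$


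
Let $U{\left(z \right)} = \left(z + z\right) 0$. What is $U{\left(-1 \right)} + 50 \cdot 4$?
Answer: $200$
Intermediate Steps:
$U{\left(z \right)} = 0$ ($U{\left(z \right)} = 2 z 0 = 0$)
$U{\left(-1 \right)} + 50 \cdot 4 = 0 + 50 \cdot 4 = 0 + 200 = 200$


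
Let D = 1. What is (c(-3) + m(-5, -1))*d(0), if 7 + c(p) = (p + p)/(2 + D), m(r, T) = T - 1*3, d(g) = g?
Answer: 0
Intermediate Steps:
m(r, T) = -3 + T (m(r, T) = T - 3 = -3 + T)
c(p) = -7 + 2*p/3 (c(p) = -7 + (p + p)/(2 + 1) = -7 + (2*p)/3 = -7 + (2*p)*(⅓) = -7 + 2*p/3)
(c(-3) + m(-5, -1))*d(0) = ((-7 + (⅔)*(-3)) + (-3 - 1))*0 = ((-7 - 2) - 4)*0 = (-9 - 4)*0 = -13*0 = 0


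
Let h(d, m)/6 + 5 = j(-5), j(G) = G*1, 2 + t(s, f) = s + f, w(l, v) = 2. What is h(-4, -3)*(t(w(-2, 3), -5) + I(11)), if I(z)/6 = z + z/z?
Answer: -4020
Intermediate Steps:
t(s, f) = -2 + f + s (t(s, f) = -2 + (s + f) = -2 + (f + s) = -2 + f + s)
j(G) = G
h(d, m) = -60 (h(d, m) = -30 + 6*(-5) = -30 - 30 = -60)
I(z) = 6 + 6*z (I(z) = 6*(z + z/z) = 6*(z + 1) = 6*(1 + z) = 6 + 6*z)
h(-4, -3)*(t(w(-2, 3), -5) + I(11)) = -60*((-2 - 5 + 2) + (6 + 6*11)) = -60*(-5 + (6 + 66)) = -60*(-5 + 72) = -60*67 = -4020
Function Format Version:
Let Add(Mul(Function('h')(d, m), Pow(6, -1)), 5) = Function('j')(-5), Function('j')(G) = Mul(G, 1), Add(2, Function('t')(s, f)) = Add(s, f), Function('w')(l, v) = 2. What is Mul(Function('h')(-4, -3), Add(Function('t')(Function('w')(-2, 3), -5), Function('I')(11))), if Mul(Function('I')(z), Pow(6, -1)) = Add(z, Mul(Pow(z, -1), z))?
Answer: -4020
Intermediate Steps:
Function('t')(s, f) = Add(-2, f, s) (Function('t')(s, f) = Add(-2, Add(s, f)) = Add(-2, Add(f, s)) = Add(-2, f, s))
Function('j')(G) = G
Function('h')(d, m) = -60 (Function('h')(d, m) = Add(-30, Mul(6, -5)) = Add(-30, -30) = -60)
Function('I')(z) = Add(6, Mul(6, z)) (Function('I')(z) = Mul(6, Add(z, Mul(Pow(z, -1), z))) = Mul(6, Add(z, 1)) = Mul(6, Add(1, z)) = Add(6, Mul(6, z)))
Mul(Function('h')(-4, -3), Add(Function('t')(Function('w')(-2, 3), -5), Function('I')(11))) = Mul(-60, Add(Add(-2, -5, 2), Add(6, Mul(6, 11)))) = Mul(-60, Add(-5, Add(6, 66))) = Mul(-60, Add(-5, 72)) = Mul(-60, 67) = -4020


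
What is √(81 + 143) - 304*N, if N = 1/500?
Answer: -76/125 + 4*√14 ≈ 14.359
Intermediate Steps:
N = 1/500 ≈ 0.0020000
√(81 + 143) - 304*N = √(81 + 143) - 304*1/500 = √224 - 76/125 = 4*√14 - 76/125 = -76/125 + 4*√14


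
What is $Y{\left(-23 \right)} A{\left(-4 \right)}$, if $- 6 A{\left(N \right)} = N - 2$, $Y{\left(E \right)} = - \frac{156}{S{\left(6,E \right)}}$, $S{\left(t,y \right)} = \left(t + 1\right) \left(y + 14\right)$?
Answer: $\frac{52}{21} \approx 2.4762$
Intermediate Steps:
$S{\left(t,y \right)} = \left(1 + t\right) \left(14 + y\right)$
$Y{\left(E \right)} = - \frac{156}{98 + 7 E}$ ($Y{\left(E \right)} = - \frac{156}{14 + E + 14 \cdot 6 + 6 E} = - \frac{156}{14 + E + 84 + 6 E} = - \frac{156}{98 + 7 E}$)
$A{\left(N \right)} = \frac{1}{3} - \frac{N}{6}$ ($A{\left(N \right)} = - \frac{N - 2}{6} = - \frac{-2 + N}{6} = \frac{1}{3} - \frac{N}{6}$)
$Y{\left(-23 \right)} A{\left(-4 \right)} = - \frac{156}{98 + 7 \left(-23\right)} \left(\frac{1}{3} - - \frac{2}{3}\right) = - \frac{156}{98 - 161} \left(\frac{1}{3} + \frac{2}{3}\right) = - \frac{156}{-63} \cdot 1 = \left(-156\right) \left(- \frac{1}{63}\right) 1 = \frac{52}{21} \cdot 1 = \frac{52}{21}$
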